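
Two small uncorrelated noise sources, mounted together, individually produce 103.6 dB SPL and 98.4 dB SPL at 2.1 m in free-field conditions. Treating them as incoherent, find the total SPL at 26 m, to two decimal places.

82.89 dB SPL

Combined at 2.1 m: 10·log₁₀(10^(103.6/10)+10^(98.4/10)) = 104.746 dB SPL.
Then apply −20·log₁₀(26/2.1) = -21.855 dB → 82.89 dB SPL.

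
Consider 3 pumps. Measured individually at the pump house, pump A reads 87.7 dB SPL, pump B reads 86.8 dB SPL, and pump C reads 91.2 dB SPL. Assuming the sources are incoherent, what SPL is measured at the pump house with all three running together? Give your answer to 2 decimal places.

Add the sources as powers (linear), then convert back to dB:
L_total = 10·log₁₀(10^(87.7/10) + 10^(86.8/10) + 10^(91.2/10)) = 10·log₁₀(2386000000) = 93.78 dB SPL.

93.78 dB SPL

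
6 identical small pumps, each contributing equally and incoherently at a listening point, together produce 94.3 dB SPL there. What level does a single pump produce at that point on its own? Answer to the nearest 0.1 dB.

6 equal incoherent sources add 10·log₁₀(6) = 7.78 dB over one source.
L_one = 94.3 − 7.78 = 86.5 dB SPL.

86.5 dB SPL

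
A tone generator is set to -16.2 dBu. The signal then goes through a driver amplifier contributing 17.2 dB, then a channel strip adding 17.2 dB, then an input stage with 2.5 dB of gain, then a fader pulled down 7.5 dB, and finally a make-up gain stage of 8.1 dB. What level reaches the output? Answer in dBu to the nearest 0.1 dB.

+21.3 dBu

In dB, series stages simply add:
-16.2 + 17.2 + 17.2 + 2.5 − 7.5 + 8.1 = +21.3 dBu.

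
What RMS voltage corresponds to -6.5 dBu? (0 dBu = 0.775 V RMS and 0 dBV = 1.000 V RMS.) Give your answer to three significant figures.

V = 0.775 V × 10^(-6.5/20).
= 0.775 × 0.4732 = 0.367 V.

0.367 V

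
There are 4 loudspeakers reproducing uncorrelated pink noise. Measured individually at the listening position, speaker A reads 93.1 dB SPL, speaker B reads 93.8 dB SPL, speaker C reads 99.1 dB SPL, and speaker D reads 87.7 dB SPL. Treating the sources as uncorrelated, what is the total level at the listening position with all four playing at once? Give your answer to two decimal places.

101.19 dB SPL

Uncorrelated sources add in intensity (power), not in dB.
L_total = 10·log₁₀(10^(93.1/10) + 10^(93.8/10) + 10^(99.1/10) + 10^(87.7/10)) = 10·log₁₀(13158000000) = 101.19 dB SPL.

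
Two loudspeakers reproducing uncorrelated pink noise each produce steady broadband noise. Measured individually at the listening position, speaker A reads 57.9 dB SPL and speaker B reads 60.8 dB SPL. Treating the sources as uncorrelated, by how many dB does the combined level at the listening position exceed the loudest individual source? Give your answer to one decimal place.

Uncorrelated sources add in intensity (power), not in dB.
L_total = 10·log₁₀(10^(57.9/10) + 10^(60.8/10)) = 62.60 dB SPL.
Excess over the loudest (60.8 dB): 62.60 − 60.8 = 1.8 dB.

1.8 dB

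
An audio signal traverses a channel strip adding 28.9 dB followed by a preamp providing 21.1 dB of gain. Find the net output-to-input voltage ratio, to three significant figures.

316

Net gain = 28.9 + 21.1 = 50.0 dB.
Voltage ratio = 10^(50.0/20) = 316.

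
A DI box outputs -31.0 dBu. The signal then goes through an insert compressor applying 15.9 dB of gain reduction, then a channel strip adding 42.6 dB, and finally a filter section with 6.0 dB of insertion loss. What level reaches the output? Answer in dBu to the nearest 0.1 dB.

Gain stages sum in dB:
-31.0 − 15.9 + 42.6 − 6.0 = -10.3 dBu.

-10.3 dBu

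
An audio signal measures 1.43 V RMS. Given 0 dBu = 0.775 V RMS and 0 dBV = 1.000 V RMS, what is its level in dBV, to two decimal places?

dBV = 20·log₁₀(V / 1.000 V).
20·log₁₀(1.43/1.000) = +3.11 dBV.

+3.11 dBV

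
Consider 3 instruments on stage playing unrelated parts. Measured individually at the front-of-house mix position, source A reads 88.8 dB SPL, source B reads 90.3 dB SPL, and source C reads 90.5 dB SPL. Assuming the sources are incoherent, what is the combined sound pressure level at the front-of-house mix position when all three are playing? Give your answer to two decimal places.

94.70 dB SPL

Incoherent sources sum as intensities:
L_total = 10·log₁₀(10^(88.8/10) + 10^(90.3/10) + 10^(90.5/10)) = 10·log₁₀(2952000000) = 94.70 dB SPL.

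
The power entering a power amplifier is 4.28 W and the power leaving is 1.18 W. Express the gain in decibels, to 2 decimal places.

-5.60 dB

Power ratio → dB uses the 10·log₁₀ form:
10·log₁₀(1.18/4.28) = 10·log₁₀(0.2757) = -5.60 dB.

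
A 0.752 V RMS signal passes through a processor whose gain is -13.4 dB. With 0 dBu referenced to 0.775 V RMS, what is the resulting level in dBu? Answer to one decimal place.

-13.7 dBu

Input level: 20·log₁₀(0.752/0.775) = -0.26 dBu.
Output: -0.26 − 13.4 = -13.7 dBu.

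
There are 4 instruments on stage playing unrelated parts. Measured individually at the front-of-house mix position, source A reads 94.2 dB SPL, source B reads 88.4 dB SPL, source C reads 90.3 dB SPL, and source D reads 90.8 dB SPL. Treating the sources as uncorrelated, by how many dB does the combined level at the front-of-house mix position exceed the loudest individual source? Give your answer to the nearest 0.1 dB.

Add the sources as powers (linear), then convert back to dB:
L_total = 10·log₁₀(10^(94.2/10) + 10^(88.4/10) + 10^(90.3/10) + 10^(90.8/10)) = 97.48 dB SPL.
Excess over the loudest (94.2 dB): 97.48 − 94.2 = 3.3 dB.

3.3 dB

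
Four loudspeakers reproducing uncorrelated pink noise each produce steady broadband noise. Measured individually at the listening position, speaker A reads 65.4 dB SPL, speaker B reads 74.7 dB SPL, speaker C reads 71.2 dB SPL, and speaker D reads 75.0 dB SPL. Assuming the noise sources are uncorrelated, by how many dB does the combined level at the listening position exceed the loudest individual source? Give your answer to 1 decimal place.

Incoherent sources sum as intensities:
L_total = 10·log₁₀(10^(65.4/10) + 10^(74.7/10) + 10^(71.2/10) + 10^(75.0/10)) = 78.91 dB SPL.
Excess over the loudest (75.0 dB): 78.91 − 75.0 = 3.9 dB.

3.9 dB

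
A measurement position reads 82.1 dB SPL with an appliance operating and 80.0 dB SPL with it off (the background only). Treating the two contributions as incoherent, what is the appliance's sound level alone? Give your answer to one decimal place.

Subtract intensities: L_src = 10·log₁₀(10^(L_total/10) − 10^(L_bg/10)).
L_src = 10·log₁₀(10^(82.1/10) − 10^(80.0/10)) = 10·log₁₀(62180000) = 77.9 dB SPL.

77.9 dB SPL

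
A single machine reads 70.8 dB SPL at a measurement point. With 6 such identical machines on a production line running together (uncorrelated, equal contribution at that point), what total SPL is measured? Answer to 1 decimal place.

6 equal incoherent sources raise the level by 10·log₁₀(6) = 7.78 dB.
L_total = 70.8 + 7.78 = 78.6 dB SPL.

78.6 dB SPL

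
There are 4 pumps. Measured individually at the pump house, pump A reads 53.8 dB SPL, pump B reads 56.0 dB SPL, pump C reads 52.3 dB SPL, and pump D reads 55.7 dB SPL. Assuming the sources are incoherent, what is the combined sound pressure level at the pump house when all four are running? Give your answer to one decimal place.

Uncorrelated sources add in intensity (power), not in dB.
L_total = 10·log₁₀(10^(53.8/10) + 10^(56.0/10) + 10^(52.3/10) + 10^(55.7/10)) = 10·log₁₀(1179000) = 60.7 dB SPL.

60.7 dB SPL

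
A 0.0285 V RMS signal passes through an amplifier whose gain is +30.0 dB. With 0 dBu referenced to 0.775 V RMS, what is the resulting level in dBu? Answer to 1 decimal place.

Input level: 20·log₁₀(0.0285/0.775) = -28.69 dBu.
Output: -28.69 + 30.0 = +1.3 dBu.

+1.3 dBu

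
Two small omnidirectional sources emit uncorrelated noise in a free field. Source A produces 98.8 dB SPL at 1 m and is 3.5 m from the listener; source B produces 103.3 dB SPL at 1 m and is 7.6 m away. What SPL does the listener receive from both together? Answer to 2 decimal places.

89.95 dB SPL

At the listener: L_A = 98.8 − 20·log₁₀(3.5) = 87.919 dB; L_B = 103.3 − 20·log₁₀(7.6) = 85.684 dB.
Combined: 10·log₁₀(10^(87.919/10)+10^(85.684/10)) = 89.95 dB SPL.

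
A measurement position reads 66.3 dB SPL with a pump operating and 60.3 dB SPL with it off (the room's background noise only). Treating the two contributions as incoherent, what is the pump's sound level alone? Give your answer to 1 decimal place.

65.0 dB SPL

Background correction is a power subtraction:
L_src = 10·log₁₀(10^(66.3/10) − 10^(60.3/10)) = 10·log₁₀(3194000) = 65.0 dB SPL.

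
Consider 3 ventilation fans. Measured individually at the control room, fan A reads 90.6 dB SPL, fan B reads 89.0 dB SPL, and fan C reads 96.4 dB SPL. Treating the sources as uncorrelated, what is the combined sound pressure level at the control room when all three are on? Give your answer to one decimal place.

Incoherent sources sum as intensities:
L_total = 10·log₁₀(10^(90.6/10) + 10^(89.0/10) + 10^(96.4/10)) = 10·log₁₀(6308000000) = 98.0 dB SPL.

98.0 dB SPL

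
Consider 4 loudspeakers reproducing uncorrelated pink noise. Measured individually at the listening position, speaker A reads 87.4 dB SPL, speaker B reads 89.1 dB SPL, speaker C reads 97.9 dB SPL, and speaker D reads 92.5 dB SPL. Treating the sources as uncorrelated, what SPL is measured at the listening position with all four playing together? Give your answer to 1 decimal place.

Uncorrelated sources add in intensity (power), not in dB.
L_total = 10·log₁₀(10^(87.4/10) + 10^(89.1/10) + 10^(97.9/10) + 10^(92.5/10)) = 10·log₁₀(9307000000) = 99.7 dB SPL.

99.7 dB SPL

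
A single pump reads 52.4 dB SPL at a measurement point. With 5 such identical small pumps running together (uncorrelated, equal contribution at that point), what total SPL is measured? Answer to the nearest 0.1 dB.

5 equal incoherent sources raise the level by 10·log₁₀(5) = 6.99 dB.
L_total = 52.4 + 6.99 = 59.4 dB SPL.

59.4 dB SPL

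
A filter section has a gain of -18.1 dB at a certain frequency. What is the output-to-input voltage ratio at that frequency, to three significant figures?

0.124

Voltage ratio = 10^(dB/20).
10^(-18.1/20) = 10^(-0.9050) = 0.124.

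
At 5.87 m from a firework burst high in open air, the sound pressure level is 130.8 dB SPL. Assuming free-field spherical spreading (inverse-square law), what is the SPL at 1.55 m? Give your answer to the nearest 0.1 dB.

For a point source in a free field, ΔL = −20·log₁₀(d₂/d₁).
ΔL = −20·log₁₀(1.55/5.87) = 11.57 dB, so L₂ = 130.8 + (11.57) = 142.4 dB SPL.

142.4 dB SPL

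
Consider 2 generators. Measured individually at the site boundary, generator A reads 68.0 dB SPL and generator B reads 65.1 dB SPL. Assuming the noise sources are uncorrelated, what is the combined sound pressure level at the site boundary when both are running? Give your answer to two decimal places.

Uncorrelated sources add in intensity (power), not in dB.
L_total = 10·log₁₀(10^(68.0/10) + 10^(65.1/10)) = 10·log₁₀(9546000) = 69.80 dB SPL.

69.80 dB SPL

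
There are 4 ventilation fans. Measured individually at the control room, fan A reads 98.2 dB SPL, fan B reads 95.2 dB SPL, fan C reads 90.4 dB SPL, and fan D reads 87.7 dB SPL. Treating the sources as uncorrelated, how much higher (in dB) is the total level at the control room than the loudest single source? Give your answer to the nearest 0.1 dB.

Incoherent sources sum as intensities:
L_total = 10·log₁₀(10^(98.2/10) + 10^(95.2/10) + 10^(90.4/10) + 10^(87.7/10)) = 100.65 dB SPL.
Excess over the loudest (98.2 dB): 100.65 − 98.2 = 2.4 dB.

2.4 dB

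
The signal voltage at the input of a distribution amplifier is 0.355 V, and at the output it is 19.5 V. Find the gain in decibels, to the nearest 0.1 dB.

34.8 dB

Voltage is an amplitude quantity, so gain = 20·log₁₀(V_out/V_in).
20·log₁₀(19.5/0.355) = 20·log₁₀(54.93) = 34.8 dB.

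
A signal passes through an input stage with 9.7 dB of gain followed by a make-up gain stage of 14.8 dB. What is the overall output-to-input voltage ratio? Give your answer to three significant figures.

16.8

Net gain = 9.7 + 14.8 = 24.5 dB.
Voltage ratio = 10^(24.5/20) = 16.8.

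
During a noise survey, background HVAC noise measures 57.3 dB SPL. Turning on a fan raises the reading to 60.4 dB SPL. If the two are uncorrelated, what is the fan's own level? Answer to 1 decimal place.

Subtract intensities: L_src = 10·log₁₀(10^(L_total/10) − 10^(L_bg/10)).
L_src = 10·log₁₀(10^(60.4/10) − 10^(57.3/10)) = 10·log₁₀(559400) = 57.5 dB SPL.

57.5 dB SPL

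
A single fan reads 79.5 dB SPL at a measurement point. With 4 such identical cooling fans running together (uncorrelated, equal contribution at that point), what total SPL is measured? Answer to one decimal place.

4 equal incoherent sources raise the level by 10·log₁₀(4) = 6.02 dB.
L_total = 79.5 + 6.02 = 85.5 dB SPL.

85.5 dB SPL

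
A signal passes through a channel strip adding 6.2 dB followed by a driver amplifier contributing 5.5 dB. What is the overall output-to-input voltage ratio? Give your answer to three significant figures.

Net gain = 6.2 + 5.5 = 11.7 dB.
Voltage ratio = 10^(11.7/20) = 3.85.

3.85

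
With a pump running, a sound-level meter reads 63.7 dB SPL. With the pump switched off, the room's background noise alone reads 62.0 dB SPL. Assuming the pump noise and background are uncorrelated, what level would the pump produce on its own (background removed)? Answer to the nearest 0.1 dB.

58.8 dB SPL

Remove the background by subtracting linear intensities:
L_src = 10·log₁₀(10^(63.7/10) − 10^(62.0/10)) = 10·log₁₀(759300) = 58.8 dB SPL.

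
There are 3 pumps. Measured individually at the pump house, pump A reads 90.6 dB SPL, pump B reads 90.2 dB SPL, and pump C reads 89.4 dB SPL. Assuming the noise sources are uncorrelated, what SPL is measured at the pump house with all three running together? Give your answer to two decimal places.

Add the sources as powers (linear), then convert back to dB:
L_total = 10·log₁₀(10^(90.6/10) + 10^(90.2/10) + 10^(89.4/10)) = 10·log₁₀(3066000000) = 94.87 dB SPL.

94.87 dB SPL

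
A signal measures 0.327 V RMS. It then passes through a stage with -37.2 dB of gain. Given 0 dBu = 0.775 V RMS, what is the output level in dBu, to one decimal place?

-44.7 dBu

Input level: 20·log₁₀(0.327/0.775) = -7.50 dBu.
Output: -7.50 − 37.2 = -44.7 dBu.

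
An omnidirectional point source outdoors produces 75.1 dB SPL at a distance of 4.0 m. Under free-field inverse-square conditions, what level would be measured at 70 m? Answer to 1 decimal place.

For a point source in a free field, ΔL = −20·log₁₀(d₂/d₁).
ΔL = −20·log₁₀(70/4.0) = -24.86 dB, so L₂ = 75.1 + (-24.86) = 50.2 dB SPL.

50.2 dB SPL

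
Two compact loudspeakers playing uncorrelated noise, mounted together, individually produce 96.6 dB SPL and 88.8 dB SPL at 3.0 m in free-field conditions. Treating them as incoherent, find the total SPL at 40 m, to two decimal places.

Combined at 3.0 m: 10·log₁₀(10^(96.6/10)+10^(88.8/10)) = 97.267 dB SPL.
Then apply −20·log₁₀(40/3.0) = -22.499 dB → 74.77 dB SPL.

74.77 dB SPL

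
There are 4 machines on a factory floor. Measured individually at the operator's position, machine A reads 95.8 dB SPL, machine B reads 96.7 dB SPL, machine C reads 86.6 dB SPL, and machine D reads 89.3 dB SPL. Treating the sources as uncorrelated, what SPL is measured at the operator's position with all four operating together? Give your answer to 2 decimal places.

Uncorrelated sources add in intensity (power), not in dB.
L_total = 10·log₁₀(10^(95.8/10) + 10^(96.7/10) + 10^(86.6/10) + 10^(89.3/10)) = 10·log₁₀(9787000000) = 99.91 dB SPL.

99.91 dB SPL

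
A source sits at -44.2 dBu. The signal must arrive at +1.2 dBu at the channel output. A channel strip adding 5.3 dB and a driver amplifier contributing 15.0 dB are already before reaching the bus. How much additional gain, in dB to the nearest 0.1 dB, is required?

25.1 dB

The required make-up gain is the shortfall in the dB sum.
G = +1.2 − (-44.2) − 5.3 − 15.0 = 25.1 dB.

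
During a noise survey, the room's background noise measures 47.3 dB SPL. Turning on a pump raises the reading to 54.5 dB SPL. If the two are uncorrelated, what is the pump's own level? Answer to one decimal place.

Background correction is a power subtraction:
L_src = 10·log₁₀(10^(54.5/10) − 10^(47.3/10)) = 10·log₁₀(228100) = 53.6 dB SPL.

53.6 dB SPL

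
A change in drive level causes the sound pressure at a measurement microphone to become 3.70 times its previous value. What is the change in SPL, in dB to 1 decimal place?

SPL change from a pressure ratio uses the 20·log₁₀ form:
20·log₁₀(3.70) = 11.4 dB.

11.4 dB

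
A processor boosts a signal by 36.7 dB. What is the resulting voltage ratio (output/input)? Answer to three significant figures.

68.4

Voltage ratio = 10^(dB/20).
10^(36.7/20) = 10^(1.835) = 68.4.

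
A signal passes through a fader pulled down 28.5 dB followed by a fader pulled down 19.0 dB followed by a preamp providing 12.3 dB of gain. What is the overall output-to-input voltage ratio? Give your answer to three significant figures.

Net gain = (−28.5) + (−19.0) + 12.3 = -35.2 dB.
Voltage ratio = 10^(-35.2/20) = 0.0174.

0.0174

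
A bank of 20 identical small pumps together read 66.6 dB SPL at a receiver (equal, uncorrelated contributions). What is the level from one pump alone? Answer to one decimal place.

20 equal incoherent sources add 10·log₁₀(20) = 13.01 dB over one source.
L_one = 66.6 − 13.01 = 53.6 dB SPL.

53.6 dB SPL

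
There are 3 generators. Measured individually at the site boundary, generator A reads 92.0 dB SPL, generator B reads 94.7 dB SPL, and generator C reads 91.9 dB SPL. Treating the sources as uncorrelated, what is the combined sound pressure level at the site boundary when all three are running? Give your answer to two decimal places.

Incoherent sources sum as intensities:
L_total = 10·log₁₀(10^(92.0/10) + 10^(94.7/10) + 10^(91.9/10)) = 10·log₁₀(6085000000) = 97.84 dB SPL.

97.84 dB SPL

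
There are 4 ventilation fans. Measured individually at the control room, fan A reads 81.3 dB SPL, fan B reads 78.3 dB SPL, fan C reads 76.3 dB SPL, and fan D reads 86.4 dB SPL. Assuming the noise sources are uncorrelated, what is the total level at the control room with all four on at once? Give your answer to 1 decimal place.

Uncorrelated sources add in intensity (power), not in dB.
L_total = 10·log₁₀(10^(81.3/10) + 10^(78.3/10) + 10^(76.3/10) + 10^(86.4/10)) = 10·log₁₀(681700000) = 88.3 dB SPL.

88.3 dB SPL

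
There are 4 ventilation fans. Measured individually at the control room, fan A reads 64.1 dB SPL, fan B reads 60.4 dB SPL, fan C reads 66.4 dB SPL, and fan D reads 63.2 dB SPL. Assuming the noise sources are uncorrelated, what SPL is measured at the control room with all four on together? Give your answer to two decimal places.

Incoherent sources sum as intensities:
L_total = 10·log₁₀(10^(64.1/10) + 10^(60.4/10) + 10^(66.4/10) + 10^(63.2/10)) = 10·log₁₀(10120000) = 70.05 dB SPL.

70.05 dB SPL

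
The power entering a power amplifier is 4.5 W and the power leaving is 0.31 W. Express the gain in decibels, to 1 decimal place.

-11.6 dB

Power is a power quantity, so gain = 10·log₁₀(P_out/P_in).
10·log₁₀(0.31/4.5) = 10·log₁₀(0.06889) = -11.6 dB.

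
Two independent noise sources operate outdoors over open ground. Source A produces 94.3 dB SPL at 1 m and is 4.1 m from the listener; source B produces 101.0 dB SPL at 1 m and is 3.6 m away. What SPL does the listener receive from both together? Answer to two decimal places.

90.54 dB SPL

At the listener: L_A = 94.3 − 20·log₁₀(4.1) = 82.044 dB; L_B = 101.0 − 20·log₁₀(3.6) = 89.874 dB.
Combined: 10·log₁₀(10^(82.044/10)+10^(89.874/10)) = 90.54 dB SPL.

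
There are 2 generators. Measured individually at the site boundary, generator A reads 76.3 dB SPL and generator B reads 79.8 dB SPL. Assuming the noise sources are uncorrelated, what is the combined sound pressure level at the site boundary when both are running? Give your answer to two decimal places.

Incoherent sources sum as intensities:
L_total = 10·log₁₀(10^(76.3/10) + 10^(79.8/10)) = 10·log₁₀(138200000) = 81.40 dB SPL.

81.40 dB SPL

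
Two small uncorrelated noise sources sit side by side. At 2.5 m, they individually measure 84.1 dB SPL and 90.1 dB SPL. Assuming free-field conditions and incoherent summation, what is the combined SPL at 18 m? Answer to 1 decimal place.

Combined at 2.5 m: 10·log₁₀(10^(84.1/10)+10^(90.1/10)) = 91.07 dB SPL.
Then apply −20·log₁₀(18/2.5) = -17.15 dB → 73.9 dB SPL.

73.9 dB SPL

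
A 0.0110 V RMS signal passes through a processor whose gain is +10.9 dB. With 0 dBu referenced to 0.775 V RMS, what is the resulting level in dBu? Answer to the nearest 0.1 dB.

Input level: 20·log₁₀(0.0110/0.775) = -36.96 dBu.
Output: -36.96 + 10.9 = -26.1 dBu.

-26.1 dBu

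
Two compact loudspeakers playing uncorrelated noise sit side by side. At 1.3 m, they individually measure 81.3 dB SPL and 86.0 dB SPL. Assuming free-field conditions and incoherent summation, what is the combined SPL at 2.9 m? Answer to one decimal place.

80.3 dB SPL

Combined at 1.3 m: 10·log₁₀(10^(81.3/10)+10^(86.0/10)) = 87.27 dB SPL.
Then apply −20·log₁₀(2.9/1.3) = -6.97 dB → 80.3 dB SPL.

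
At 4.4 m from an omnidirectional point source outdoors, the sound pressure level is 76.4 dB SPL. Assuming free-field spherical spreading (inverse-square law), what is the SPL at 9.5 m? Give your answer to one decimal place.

69.7 dB SPL

Inverse-square spreading gives ΔL = −20·log₁₀(d₂/d₁).
ΔL = −20·log₁₀(9.5/4.4) = -6.69 dB, so L₂ = 76.4 + (-6.69) = 69.7 dB SPL.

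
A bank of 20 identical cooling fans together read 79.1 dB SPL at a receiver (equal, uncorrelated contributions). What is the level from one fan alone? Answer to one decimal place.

20 equal incoherent sources add 10·log₁₀(20) = 13.01 dB over one source.
L_one = 79.1 − 13.01 = 66.1 dB SPL.

66.1 dB SPL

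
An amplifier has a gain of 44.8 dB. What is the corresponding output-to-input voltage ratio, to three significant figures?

174

Voltage ratio = 10^(dB/20).
10^(44.8/20) = 10^(2.240) = 174.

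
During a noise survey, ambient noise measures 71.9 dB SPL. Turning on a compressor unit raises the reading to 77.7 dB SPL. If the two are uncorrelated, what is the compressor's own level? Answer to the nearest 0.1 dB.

76.4 dB SPL

Background correction is a power subtraction:
L_src = 10·log₁₀(10^(77.7/10) − 10^(71.9/10)) = 10·log₁₀(43400000) = 76.4 dB SPL.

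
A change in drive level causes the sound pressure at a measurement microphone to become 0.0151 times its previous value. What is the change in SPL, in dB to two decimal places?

Sound pressure is an amplitude quantity: ΔL = 20·log₁₀(p₂/p₁).
20·log₁₀(0.0151) = -36.42 dB.

-36.42 dB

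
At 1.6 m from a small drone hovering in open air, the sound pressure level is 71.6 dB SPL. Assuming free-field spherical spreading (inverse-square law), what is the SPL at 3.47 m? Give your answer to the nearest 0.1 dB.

64.9 dB SPL

Inverse-square spreading gives ΔL = −20·log₁₀(d₂/d₁).
ΔL = −20·log₁₀(3.47/1.6) = -6.72 dB, so L₂ = 71.6 + (-6.72) = 64.9 dB SPL.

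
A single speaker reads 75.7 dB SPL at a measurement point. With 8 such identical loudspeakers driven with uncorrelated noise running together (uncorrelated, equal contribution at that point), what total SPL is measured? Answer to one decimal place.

84.7 dB SPL

8 equal incoherent sources raise the level by 10·log₁₀(8) = 9.03 dB.
L_total = 75.7 + 9.03 = 84.7 dB SPL.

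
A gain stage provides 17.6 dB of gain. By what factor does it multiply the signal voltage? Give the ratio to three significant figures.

Voltage ratio = 10^(dB/20).
10^(17.6/20) = 10^(0.8800) = 7.59.

7.59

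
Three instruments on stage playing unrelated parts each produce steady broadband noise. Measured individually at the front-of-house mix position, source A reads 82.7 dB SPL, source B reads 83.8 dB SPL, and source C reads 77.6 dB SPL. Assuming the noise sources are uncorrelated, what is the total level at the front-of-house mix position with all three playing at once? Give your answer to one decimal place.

86.8 dB SPL

Add the sources as powers (linear), then convert back to dB:
L_total = 10·log₁₀(10^(82.7/10) + 10^(83.8/10) + 10^(77.6/10)) = 10·log₁₀(483600000) = 86.8 dB SPL.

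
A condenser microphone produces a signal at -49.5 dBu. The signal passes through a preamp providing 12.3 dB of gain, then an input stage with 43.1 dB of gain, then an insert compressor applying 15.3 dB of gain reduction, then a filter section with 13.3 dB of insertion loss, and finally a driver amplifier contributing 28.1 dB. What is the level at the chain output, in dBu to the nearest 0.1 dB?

+5.4 dBu

Cascaded gains and losses add directly in dB.
-49.5 + 12.3 + 43.1 − 15.3 − 13.3 + 28.1 = +5.4 dBu.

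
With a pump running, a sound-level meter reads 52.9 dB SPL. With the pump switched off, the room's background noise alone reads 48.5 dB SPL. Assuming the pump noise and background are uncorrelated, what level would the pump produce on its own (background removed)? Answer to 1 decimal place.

Remove the background by subtracting linear intensities:
L_src = 10·log₁₀(10^(52.9/10) − 10^(48.5/10)) = 10·log₁₀(124200) = 50.9 dB SPL.

50.9 dB SPL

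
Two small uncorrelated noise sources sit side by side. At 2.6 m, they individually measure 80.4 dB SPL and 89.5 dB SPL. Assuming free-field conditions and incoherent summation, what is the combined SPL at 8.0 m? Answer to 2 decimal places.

80.24 dB SPL

Combined at 2.6 m: 10·log₁₀(10^(80.4/10)+10^(89.5/10)) = 90.004 dB SPL.
Then apply −20·log₁₀(8.0/2.6) = -9.762 dB → 80.24 dB SPL.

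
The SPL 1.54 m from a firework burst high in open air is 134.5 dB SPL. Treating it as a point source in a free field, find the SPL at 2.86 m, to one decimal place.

Inverse-square spreading gives ΔL = −20·log₁₀(d₂/d₁).
ΔL = −20·log₁₀(2.86/1.54) = -5.38 dB, so L₂ = 134.5 + (-5.38) = 129.1 dB SPL.

129.1 dB SPL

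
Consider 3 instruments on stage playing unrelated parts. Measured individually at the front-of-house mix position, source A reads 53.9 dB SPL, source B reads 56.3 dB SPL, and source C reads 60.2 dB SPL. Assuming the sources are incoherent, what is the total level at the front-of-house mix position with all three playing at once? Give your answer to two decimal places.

Uncorrelated sources add in intensity (power), not in dB.
L_total = 10·log₁₀(10^(53.9/10) + 10^(56.3/10) + 10^(60.2/10)) = 10·log₁₀(1719000) = 62.35 dB SPL.

62.35 dB SPL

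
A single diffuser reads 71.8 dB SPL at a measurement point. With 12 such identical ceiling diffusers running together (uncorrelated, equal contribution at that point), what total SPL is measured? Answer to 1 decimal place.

12 equal incoherent sources raise the level by 10·log₁₀(12) = 10.79 dB.
L_total = 71.8 + 10.79 = 82.6 dB SPL.

82.6 dB SPL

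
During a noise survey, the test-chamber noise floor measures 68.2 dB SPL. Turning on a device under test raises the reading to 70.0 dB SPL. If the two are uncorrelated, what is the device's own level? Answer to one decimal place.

Background correction is a power subtraction:
L_src = 10·log₁₀(10^(70.0/10) − 10^(68.2/10)) = 10·log₁₀(3393000) = 65.3 dB SPL.

65.3 dB SPL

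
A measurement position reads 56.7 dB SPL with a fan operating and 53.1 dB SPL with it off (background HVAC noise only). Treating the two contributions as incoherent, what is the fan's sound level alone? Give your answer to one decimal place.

Background correction is a power subtraction:
L_src = 10·log₁₀(10^(56.7/10) − 10^(53.1/10)) = 10·log₁₀(263600) = 54.2 dB SPL.

54.2 dB SPL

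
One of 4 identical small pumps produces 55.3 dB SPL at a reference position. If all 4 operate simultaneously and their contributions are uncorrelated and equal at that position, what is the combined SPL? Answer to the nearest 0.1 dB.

4 equal incoherent sources raise the level by 10·log₁₀(4) = 6.02 dB.
L_total = 55.3 + 6.02 = 61.3 dB SPL.

61.3 dB SPL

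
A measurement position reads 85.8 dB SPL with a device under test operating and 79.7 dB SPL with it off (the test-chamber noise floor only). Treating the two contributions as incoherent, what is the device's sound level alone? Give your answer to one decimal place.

Background correction is a power subtraction:
L_src = 10·log₁₀(10^(85.8/10) − 10^(79.7/10)) = 10·log₁₀(286900000) = 84.6 dB SPL.

84.6 dB SPL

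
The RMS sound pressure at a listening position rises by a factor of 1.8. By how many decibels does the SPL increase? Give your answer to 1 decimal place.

SPL change from a pressure ratio uses the 20·log₁₀ form:
20·log₁₀(1.8) = 5.1 dB.

5.1 dB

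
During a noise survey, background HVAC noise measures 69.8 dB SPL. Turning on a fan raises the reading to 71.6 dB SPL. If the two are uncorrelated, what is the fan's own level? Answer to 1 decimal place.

66.9 dB SPL

Subtract intensities: L_src = 10·log₁₀(10^(L_total/10) − 10^(L_bg/10)).
L_src = 10·log₁₀(10^(71.6/10) − 10^(69.8/10)) = 10·log₁₀(4904000) = 66.9 dB SPL.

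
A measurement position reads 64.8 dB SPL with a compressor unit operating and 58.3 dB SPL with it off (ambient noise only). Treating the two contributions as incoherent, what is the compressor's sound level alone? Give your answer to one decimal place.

63.7 dB SPL

Remove the background by subtracting linear intensities:
L_src = 10·log₁₀(10^(64.8/10) − 10^(58.3/10)) = 10·log₁₀(2344000) = 63.7 dB SPL.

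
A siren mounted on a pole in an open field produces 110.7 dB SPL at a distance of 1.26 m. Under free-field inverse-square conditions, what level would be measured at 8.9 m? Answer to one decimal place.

For a point source in a free field, ΔL = −20·log₁₀(d₂/d₁).
ΔL = −20·log₁₀(8.9/1.26) = -16.98 dB, so L₂ = 110.7 + (-16.98) = 93.7 dB SPL.

93.7 dB SPL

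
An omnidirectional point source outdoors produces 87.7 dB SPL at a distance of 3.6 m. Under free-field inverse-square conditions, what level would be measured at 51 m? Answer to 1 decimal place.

Free-field point source: level drops by 20·log₁₀ of the distance ratio.
ΔL = −20·log₁₀(51/3.6) = -23.03 dB, so L₂ = 87.7 + (-23.03) = 64.7 dB SPL.

64.7 dB SPL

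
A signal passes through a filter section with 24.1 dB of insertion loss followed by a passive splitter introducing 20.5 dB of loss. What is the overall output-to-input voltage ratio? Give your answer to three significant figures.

0.00589

Net gain = (−24.1) + (−20.5) = -44.6 dB.
Voltage ratio = 10^(-44.6/20) = 0.00589.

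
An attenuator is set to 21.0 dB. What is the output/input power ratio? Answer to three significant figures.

Power ratio = 10^(dB/10).
10^(-21.0/10) = 10^(-2.100) = 0.00794.

0.00794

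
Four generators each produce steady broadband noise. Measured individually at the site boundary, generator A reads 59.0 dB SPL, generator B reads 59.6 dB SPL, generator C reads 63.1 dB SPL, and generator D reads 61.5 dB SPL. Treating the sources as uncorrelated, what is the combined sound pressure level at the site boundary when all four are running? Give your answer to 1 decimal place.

67.1 dB SPL

Add the sources as powers (linear), then convert back to dB:
L_total = 10·log₁₀(10^(59.0/10) + 10^(59.6/10) + 10^(63.1/10) + 10^(61.5/10)) = 10·log₁₀(5161000) = 67.1 dB SPL.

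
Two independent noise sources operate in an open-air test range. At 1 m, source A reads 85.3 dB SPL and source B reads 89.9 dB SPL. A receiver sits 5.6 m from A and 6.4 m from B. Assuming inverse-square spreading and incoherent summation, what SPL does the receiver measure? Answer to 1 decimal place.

75.4 dB SPL

At the listener: L_A = 85.3 − 20·log₁₀(5.6) = 70.34 dB; L_B = 89.9 − 20·log₁₀(6.4) = 73.78 dB.
Combined: 10·log₁₀(10^(70.34/10)+10^(73.78/10)) = 75.4 dB SPL.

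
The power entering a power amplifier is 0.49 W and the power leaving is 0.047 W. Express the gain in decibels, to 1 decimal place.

-10.2 dB

For a power ratio, dB = 10·log₁₀(P₂/P₁).
10·log₁₀(0.047/0.49) = 10·log₁₀(0.09592) = -10.2 dB.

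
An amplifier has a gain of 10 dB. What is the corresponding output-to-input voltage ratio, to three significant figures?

Voltage ratio = 10^(dB/20).
10^(10/20) = 10^(0.5000) = 3.16.

3.16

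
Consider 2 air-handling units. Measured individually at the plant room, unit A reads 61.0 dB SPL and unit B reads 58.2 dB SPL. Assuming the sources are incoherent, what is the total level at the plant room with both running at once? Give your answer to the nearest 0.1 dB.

62.8 dB SPL

Incoherent sources sum as intensities:
L_total = 10·log₁₀(10^(61.0/10) + 10^(58.2/10)) = 10·log₁₀(1920000) = 62.8 dB SPL.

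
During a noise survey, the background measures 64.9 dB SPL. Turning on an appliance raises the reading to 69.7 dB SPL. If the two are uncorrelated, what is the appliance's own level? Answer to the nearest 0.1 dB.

Subtract intensities: L_src = 10·log₁₀(10^(L_total/10) − 10^(L_bg/10)).
L_src = 10·log₁₀(10^(69.7/10) − 10^(64.9/10)) = 10·log₁₀(6242000) = 68.0 dB SPL.

68.0 dB SPL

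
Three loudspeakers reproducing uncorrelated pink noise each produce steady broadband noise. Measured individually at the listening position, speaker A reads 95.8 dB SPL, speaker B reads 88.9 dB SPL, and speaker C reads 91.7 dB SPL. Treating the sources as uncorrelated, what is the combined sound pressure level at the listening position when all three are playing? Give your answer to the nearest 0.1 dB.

97.8 dB SPL

Uncorrelated sources add in intensity (power), not in dB.
L_total = 10·log₁₀(10^(95.8/10) + 10^(88.9/10) + 10^(91.7/10)) = 10·log₁₀(6057000000) = 97.8 dB SPL.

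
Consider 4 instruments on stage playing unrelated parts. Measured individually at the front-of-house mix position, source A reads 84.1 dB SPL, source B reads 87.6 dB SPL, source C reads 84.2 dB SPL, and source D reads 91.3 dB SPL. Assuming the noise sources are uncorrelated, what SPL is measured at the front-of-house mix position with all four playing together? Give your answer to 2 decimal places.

Uncorrelated sources add in intensity (power), not in dB.
L_total = 10·log₁₀(10^(84.1/10) + 10^(87.6/10) + 10^(84.2/10) + 10^(91.3/10)) = 10·log₁₀(2444000000) = 93.88 dB SPL.

93.88 dB SPL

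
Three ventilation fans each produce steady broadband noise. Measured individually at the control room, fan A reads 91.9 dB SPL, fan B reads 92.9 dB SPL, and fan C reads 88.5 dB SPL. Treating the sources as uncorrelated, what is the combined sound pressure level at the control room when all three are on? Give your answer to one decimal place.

96.2 dB SPL

Add the sources as powers (linear), then convert back to dB:
L_total = 10·log₁₀(10^(91.9/10) + 10^(92.9/10) + 10^(88.5/10)) = 10·log₁₀(4207000000) = 96.2 dB SPL.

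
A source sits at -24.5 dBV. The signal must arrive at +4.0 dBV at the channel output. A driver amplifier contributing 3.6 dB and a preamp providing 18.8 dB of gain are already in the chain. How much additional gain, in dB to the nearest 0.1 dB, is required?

The required make-up gain is the shortfall in the dB sum.
G = +4.0 − (-24.5) − 3.6 − 18.8 = 6.1 dB.

6.1 dB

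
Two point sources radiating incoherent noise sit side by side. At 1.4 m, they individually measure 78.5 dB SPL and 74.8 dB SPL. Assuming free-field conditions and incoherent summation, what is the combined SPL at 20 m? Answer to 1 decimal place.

Combined at 1.4 m: 10·log₁₀(10^(78.5/10)+10^(74.8/10)) = 80.04 dB SPL.
Then apply −20·log₁₀(20/1.4) = -23.10 dB → 56.9 dB SPL.

56.9 dB SPL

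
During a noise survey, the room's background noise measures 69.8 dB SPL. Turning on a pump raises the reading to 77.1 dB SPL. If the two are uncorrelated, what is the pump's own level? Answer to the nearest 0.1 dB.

Subtract intensities: L_src = 10·log₁₀(10^(L_total/10) − 10^(L_bg/10)).
L_src = 10·log₁₀(10^(77.1/10) − 10^(69.8/10)) = 10·log₁₀(41740000) = 76.2 dB SPL.

76.2 dB SPL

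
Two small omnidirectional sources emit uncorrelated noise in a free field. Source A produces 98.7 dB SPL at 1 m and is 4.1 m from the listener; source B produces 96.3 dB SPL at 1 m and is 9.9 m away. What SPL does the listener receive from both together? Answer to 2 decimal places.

86.85 dB SPL

At the listener: L_A = 98.7 − 20·log₁₀(4.1) = 86.444 dB; L_B = 96.3 − 20·log₁₀(9.9) = 76.387 dB.
Combined: 10·log₁₀(10^(86.444/10)+10^(76.387/10)) = 86.85 dB SPL.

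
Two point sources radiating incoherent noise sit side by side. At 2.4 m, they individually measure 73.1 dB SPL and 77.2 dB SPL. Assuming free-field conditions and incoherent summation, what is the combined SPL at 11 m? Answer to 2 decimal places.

65.40 dB SPL

Combined at 2.4 m: 10·log₁₀(10^(73.1/10)+10^(77.2/10)) = 78.627 dB SPL.
Then apply −20·log₁₀(11/2.4) = -13.224 dB → 65.40 dB SPL.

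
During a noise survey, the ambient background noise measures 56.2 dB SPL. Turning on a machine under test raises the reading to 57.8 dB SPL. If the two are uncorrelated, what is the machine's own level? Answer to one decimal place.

Remove the background by subtracting linear intensities:
L_src = 10·log₁₀(10^(57.8/10) − 10^(56.2/10)) = 10·log₁₀(185700) = 52.7 dB SPL.

52.7 dB SPL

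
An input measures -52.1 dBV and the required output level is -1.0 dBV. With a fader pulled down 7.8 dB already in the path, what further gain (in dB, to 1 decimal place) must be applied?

The required make-up gain is the shortfall in the dB sum.
G = -1.0 − (-52.1) + 7.8 = 58.9 dB.

58.9 dB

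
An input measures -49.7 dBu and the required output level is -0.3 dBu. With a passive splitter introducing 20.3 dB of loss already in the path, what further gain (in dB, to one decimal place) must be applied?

69.7 dB

The required make-up gain is the shortfall in the dB sum.
G = -0.3 − (-49.7) + 20.3 = 69.7 dB.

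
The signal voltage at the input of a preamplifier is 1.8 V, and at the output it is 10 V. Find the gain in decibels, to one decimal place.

Voltage ratio → dB uses the 20·log₁₀ form:
20·log₁₀(10/1.8) = 20·log₁₀(5.556) = 14.9 dB.

14.9 dB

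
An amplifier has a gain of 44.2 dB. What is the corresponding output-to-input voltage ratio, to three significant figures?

Voltage ratio = 10^(dB/20).
10^(44.2/20) = 10^(2.210) = 162.

162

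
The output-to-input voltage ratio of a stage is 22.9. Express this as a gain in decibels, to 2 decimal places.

27.20 dB

For a voltage ratio, dB = 20·log₁₀(V₂/V₁).
20·log₁₀(22.9) = 27.20 dB.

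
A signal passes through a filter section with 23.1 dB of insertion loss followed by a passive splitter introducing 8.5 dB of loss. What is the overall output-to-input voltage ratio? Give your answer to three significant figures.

Net gain = (−23.1) + (−8.5) = -31.6 dB.
Voltage ratio = 10^(-31.6/20) = 0.0263.

0.0263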